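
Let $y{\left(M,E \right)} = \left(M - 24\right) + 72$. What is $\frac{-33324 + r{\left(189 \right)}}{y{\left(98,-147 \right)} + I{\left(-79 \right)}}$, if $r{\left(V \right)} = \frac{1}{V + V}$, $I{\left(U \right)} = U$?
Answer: $- \frac{12596471}{25326} \approx -497.37$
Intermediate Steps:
$y{\left(M,E \right)} = 48 + M$ ($y{\left(M,E \right)} = \left(-24 + M\right) + 72 = 48 + M$)
$r{\left(V \right)} = \frac{1}{2 V}$
$\frac{-33324 + r{\left(189 \right)}}{y{\left(98,-147 \right)} + I{\left(-79 \right)}} = \frac{-33324 + \frac{1}{2 \cdot 189}}{\left(48 + 98\right) - 79} = \frac{-33324 + \frac{1}{2} \cdot \frac{1}{189}}{146 - 79} = \frac{-33324 + \frac{1}{378}}{67} = \left(- \frac{12596471}{378}\right) \frac{1}{67} = - \frac{12596471}{25326}$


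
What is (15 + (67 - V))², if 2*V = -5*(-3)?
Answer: 22201/4 ≈ 5550.3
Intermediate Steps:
V = 15/2 (V = (-5*(-3))/2 = (½)*15 = 15/2 ≈ 7.5000)
(15 + (67 - V))² = (15 + (67 - 1*15/2))² = (15 + (67 - 15/2))² = (15 + 119/2)² = (149/2)² = 22201/4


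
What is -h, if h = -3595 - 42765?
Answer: 46360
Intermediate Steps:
h = -46360
-h = -1*(-46360) = 46360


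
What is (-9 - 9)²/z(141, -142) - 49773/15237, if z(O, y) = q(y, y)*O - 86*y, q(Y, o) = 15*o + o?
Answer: -1278499084/391260765 ≈ -3.2676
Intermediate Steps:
q(Y, o) = 16*o
z(O, y) = -86*y + 16*O*y (z(O, y) = (16*y)*O - 86*y = 16*O*y - 86*y = -86*y + 16*O*y)
(-9 - 9)²/z(141, -142) - 49773/15237 = (-9 - 9)²/((2*(-142)*(-43 + 8*141))) - 49773/15237 = (-18)²/((2*(-142)*(-43 + 1128))) - 49773*1/15237 = 324/((2*(-142)*1085)) - 16591/5079 = 324/(-308140) - 16591/5079 = 324*(-1/308140) - 16591/5079 = -81/77035 - 16591/5079 = -1278499084/391260765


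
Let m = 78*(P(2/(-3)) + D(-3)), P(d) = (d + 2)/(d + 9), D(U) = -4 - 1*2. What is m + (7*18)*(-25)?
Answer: -90138/25 ≈ -3605.5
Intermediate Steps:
D(U) = -6 (D(U) = -4 - 2 = -6)
P(d) = (2 + d)/(9 + d)
m = -11388/25 (m = 78*((2 + 2/(-3))/(9 + 2/(-3)) - 6) = 78*((2 + 2*(-⅓))/(9 + 2*(-⅓)) - 6) = 78*((2 - ⅔)/(9 - ⅔) - 6) = 78*((4/3)/(25/3) - 6) = 78*((3/25)*(4/3) - 6) = 78*(4/25 - 6) = 78*(-146/25) = -11388/25 ≈ -455.52)
m + (7*18)*(-25) = -11388/25 + (7*18)*(-25) = -11388/25 + 126*(-25) = -11388/25 - 3150 = -90138/25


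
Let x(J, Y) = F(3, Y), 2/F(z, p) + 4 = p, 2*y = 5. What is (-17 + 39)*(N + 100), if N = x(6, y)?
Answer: 6512/3 ≈ 2170.7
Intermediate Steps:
y = 5/2 (y = (½)*5 = 5/2 ≈ 2.5000)
F(z, p) = 2/(-4 + p)
x(J, Y) = 2/(-4 + Y)
N = -4/3 (N = 2/(-4 + 5/2) = 2/(-3/2) = 2*(-⅔) = -4/3 ≈ -1.3333)
(-17 + 39)*(N + 100) = (-17 + 39)*(-4/3 + 100) = 22*(296/3) = 6512/3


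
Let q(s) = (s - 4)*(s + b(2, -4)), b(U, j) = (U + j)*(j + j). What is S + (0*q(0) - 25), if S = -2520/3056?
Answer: -9865/382 ≈ -25.825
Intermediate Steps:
b(U, j) = 2*j*(U + j) (b(U, j) = (U + j)*(2*j) = 2*j*(U + j))
q(s) = (-4 + s)*(16 + s) (q(s) = (s - 4)*(s + 2*(-4)*(2 - 4)) = (-4 + s)*(s + 2*(-4)*(-2)) = (-4 + s)*(s + 16) = (-4 + s)*(16 + s))
S = -315/382 (S = -2520*1/3056 = -315/382 ≈ -0.82461)
S + (0*q(0) - 25) = -315/382 + (0*(-64 + 0**2 + 12*0) - 25) = -315/382 + (0*(-64 + 0 + 0) - 25) = -315/382 + (0*(-64) - 25) = -315/382 + (0 - 25) = -315/382 - 25 = -9865/382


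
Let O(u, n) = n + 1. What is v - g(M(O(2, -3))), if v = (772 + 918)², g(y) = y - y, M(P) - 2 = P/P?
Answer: 2856100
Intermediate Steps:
O(u, n) = 1 + n
M(P) = 3 (M(P) = 2 + P/P = 2 + 1 = 3)
g(y) = 0
v = 2856100 (v = 1690² = 2856100)
v - g(M(O(2, -3))) = 2856100 - 1*0 = 2856100 + 0 = 2856100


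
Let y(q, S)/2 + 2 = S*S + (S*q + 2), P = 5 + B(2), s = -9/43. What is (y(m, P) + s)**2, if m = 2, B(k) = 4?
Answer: 72335025/1849 ≈ 39121.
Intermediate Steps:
s = -9/43 (s = -9*1/43 = -9/43 ≈ -0.20930)
P = 9 (P = 5 + 4 = 9)
y(q, S) = 2*S**2 + 2*S*q (y(q, S) = -4 + 2*(S*S + (S*q + 2)) = -4 + 2*(S**2 + (2 + S*q)) = -4 + 2*(2 + S**2 + S*q) = -4 + (4 + 2*S**2 + 2*S*q) = 2*S**2 + 2*S*q)
(y(m, P) + s)**2 = (2*9*(9 + 2) - 9/43)**2 = (2*9*11 - 9/43)**2 = (198 - 9/43)**2 = (8505/43)**2 = 72335025/1849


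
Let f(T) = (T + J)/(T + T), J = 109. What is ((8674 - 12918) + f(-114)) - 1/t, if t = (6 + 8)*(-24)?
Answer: -9031179/2128 ≈ -4244.0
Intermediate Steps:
f(T) = (109 + T)/(2*T) (f(T) = (T + 109)/(T + T) = (109 + T)/((2*T)) = (109 + T)*(1/(2*T)) = (109 + T)/(2*T))
t = -336 (t = 14*(-24) = -336)
((8674 - 12918) + f(-114)) - 1/t = ((8674 - 12918) + (1/2)*(109 - 114)/(-114)) - 1/(-336) = (-4244 + (1/2)*(-1/114)*(-5)) - 1*(-1/336) = (-4244 + 5/228) + 1/336 = -967627/228 + 1/336 = -9031179/2128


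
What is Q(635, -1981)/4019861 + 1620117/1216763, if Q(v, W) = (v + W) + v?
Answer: 6511780025244/4891218129943 ≈ 1.3313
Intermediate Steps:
Q(v, W) = W + 2*v (Q(v, W) = (W + v) + v = W + 2*v)
Q(635, -1981)/4019861 + 1620117/1216763 = (-1981 + 2*635)/4019861 + 1620117/1216763 = (-1981 + 1270)*(1/4019861) + 1620117*(1/1216763) = -711*1/4019861 + 1620117/1216763 = -711/4019861 + 1620117/1216763 = 6511780025244/4891218129943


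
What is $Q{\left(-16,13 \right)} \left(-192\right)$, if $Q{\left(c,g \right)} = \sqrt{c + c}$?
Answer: $- 768 i \sqrt{2} \approx - 1086.1 i$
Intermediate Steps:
$Q{\left(c,g \right)} = \sqrt{2} \sqrt{c}$ ($Q{\left(c,g \right)} = \sqrt{2 c} = \sqrt{2} \sqrt{c}$)
$Q{\left(-16,13 \right)} \left(-192\right) = \sqrt{2} \sqrt{-16} \left(-192\right) = \sqrt{2} \cdot 4 i \left(-192\right) = 4 i \sqrt{2} \left(-192\right) = - 768 i \sqrt{2}$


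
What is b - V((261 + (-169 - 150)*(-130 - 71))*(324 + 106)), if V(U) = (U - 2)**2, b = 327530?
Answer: -766370524498874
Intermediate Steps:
V(U) = (-2 + U)**2
b - V((261 + (-169 - 150)*(-130 - 71))*(324 + 106)) = 327530 - (-2 + (261 + (-169 - 150)*(-130 - 71))*(324 + 106))**2 = 327530 - (-2 + (261 - 319*(-201))*430)**2 = 327530 - (-2 + (261 + 64119)*430)**2 = 327530 - (-2 + 64380*430)**2 = 327530 - (-2 + 27683400)**2 = 327530 - 1*27683398**2 = 327530 - 1*766370524826404 = 327530 - 766370524826404 = -766370524498874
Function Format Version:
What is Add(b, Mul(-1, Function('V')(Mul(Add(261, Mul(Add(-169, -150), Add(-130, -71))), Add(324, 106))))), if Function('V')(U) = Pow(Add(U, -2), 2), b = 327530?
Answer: -766370524498874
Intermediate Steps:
Function('V')(U) = Pow(Add(-2, U), 2)
Add(b, Mul(-1, Function('V')(Mul(Add(261, Mul(Add(-169, -150), Add(-130, -71))), Add(324, 106))))) = Add(327530, Mul(-1, Pow(Add(-2, Mul(Add(261, Mul(Add(-169, -150), Add(-130, -71))), Add(324, 106))), 2))) = Add(327530, Mul(-1, Pow(Add(-2, Mul(Add(261, Mul(-319, -201)), 430)), 2))) = Add(327530, Mul(-1, Pow(Add(-2, Mul(Add(261, 64119), 430)), 2))) = Add(327530, Mul(-1, Pow(Add(-2, Mul(64380, 430)), 2))) = Add(327530, Mul(-1, Pow(Add(-2, 27683400), 2))) = Add(327530, Mul(-1, Pow(27683398, 2))) = Add(327530, Mul(-1, 766370524826404)) = Add(327530, -766370524826404) = -766370524498874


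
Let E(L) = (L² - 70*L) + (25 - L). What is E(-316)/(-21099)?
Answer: -9409/1623 ≈ -5.7973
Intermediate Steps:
E(L) = 25 + L² - 71*L
E(-316)/(-21099) = (25 + (-316)² - 71*(-316))/(-21099) = (25 + 99856 + 22436)*(-1/21099) = 122317*(-1/21099) = -9409/1623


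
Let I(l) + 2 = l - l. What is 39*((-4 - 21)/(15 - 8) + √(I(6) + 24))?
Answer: -975/7 + 39*√22 ≈ 43.641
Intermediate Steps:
I(l) = -2 (I(l) = -2 + (l - l) = -2 + 0 = -2)
39*((-4 - 21)/(15 - 8) + √(I(6) + 24)) = 39*((-4 - 21)/(15 - 8) + √(-2 + 24)) = 39*(-25/7 + √22) = -975/7 + 39*√22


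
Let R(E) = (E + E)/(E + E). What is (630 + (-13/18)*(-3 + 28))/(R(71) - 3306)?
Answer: -2203/11898 ≈ -0.18516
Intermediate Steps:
R(E) = 1 (R(E) = (2*E)/((2*E)) = (2*E)*(1/(2*E)) = 1)
(630 + (-13/18)*(-3 + 28))/(R(71) - 3306) = (630 + (-13/18)*(-3 + 28))/(1 - 3306) = (630 - 13*1/18*25)/(-3305) = (630 - 13/18*25)*(-1/3305) = (630 - 325/18)*(-1/3305) = (11015/18)*(-1/3305) = -2203/11898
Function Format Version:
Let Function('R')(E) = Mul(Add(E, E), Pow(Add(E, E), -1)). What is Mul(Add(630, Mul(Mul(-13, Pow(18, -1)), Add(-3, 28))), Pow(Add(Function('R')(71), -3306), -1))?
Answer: Rational(-2203, 11898) ≈ -0.18516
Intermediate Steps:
Function('R')(E) = 1 (Function('R')(E) = Mul(Mul(2, E), Pow(Mul(2, E), -1)) = Mul(Mul(2, E), Mul(Rational(1, 2), Pow(E, -1))) = 1)
Mul(Add(630, Mul(Mul(-13, Pow(18, -1)), Add(-3, 28))), Pow(Add(Function('R')(71), -3306), -1)) = Mul(Add(630, Mul(Mul(-13, Pow(18, -1)), Add(-3, 28))), Pow(Add(1, -3306), -1)) = Mul(Add(630, Mul(Mul(-13, Rational(1, 18)), 25)), Pow(-3305, -1)) = Mul(Add(630, Mul(Rational(-13, 18), 25)), Rational(-1, 3305)) = Mul(Add(630, Rational(-325, 18)), Rational(-1, 3305)) = Mul(Rational(11015, 18), Rational(-1, 3305)) = Rational(-2203, 11898)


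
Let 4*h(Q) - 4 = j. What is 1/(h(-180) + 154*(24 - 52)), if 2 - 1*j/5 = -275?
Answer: -4/15859 ≈ -0.00025222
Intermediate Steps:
j = 1385 (j = 10 - 5*(-275) = 10 + 1375 = 1385)
h(Q) = 1389/4 (h(Q) = 1 + (1/4)*1385 = 1 + 1385/4 = 1389/4)
1/(h(-180) + 154*(24 - 52)) = 1/(1389/4 + 154*(24 - 52)) = 1/(1389/4 + 154*(-28)) = 1/(1389/4 - 4312) = 1/(-15859/4) = -4/15859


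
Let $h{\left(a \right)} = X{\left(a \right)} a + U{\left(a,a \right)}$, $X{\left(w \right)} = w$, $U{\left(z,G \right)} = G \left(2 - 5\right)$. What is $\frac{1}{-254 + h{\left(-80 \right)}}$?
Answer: $\frac{1}{6386} \approx 0.00015659$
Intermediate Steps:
$U{\left(z,G \right)} = - 3 G$ ($U{\left(z,G \right)} = G \left(-3\right) = - 3 G$)
$h{\left(a \right)} = a^{2} - 3 a$ ($h{\left(a \right)} = a a - 3 a = a^{2} - 3 a$)
$\frac{1}{-254 + h{\left(-80 \right)}} = \frac{1}{-254 - 80 \left(-3 - 80\right)} = \frac{1}{-254 - -6640} = \frac{1}{-254 + 6640} = \frac{1}{6386}$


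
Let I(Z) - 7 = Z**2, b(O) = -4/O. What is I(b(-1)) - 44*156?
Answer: -6841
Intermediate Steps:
I(Z) = 7 + Z**2
I(b(-1)) - 44*156 = (7 + (-4/(-1))**2) - 44*156 = (7 + (-4*(-1))**2) - 6864 = (7 + 4**2) - 6864 = (7 + 16) - 6864 = 23 - 6864 = -6841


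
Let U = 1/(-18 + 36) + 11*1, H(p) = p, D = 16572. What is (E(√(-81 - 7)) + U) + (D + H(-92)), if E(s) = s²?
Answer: 295255/18 ≈ 16403.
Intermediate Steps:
U = 199/18 (U = 1/18 + 11 = 199/18 ≈ 11.056)
(E(√(-81 - 7)) + U) + (D + H(-92)) = ((√(-81 - 7))² + 199/18) + (16572 - 92) = ((√(-88))² + 199/18) + 16480 = ((2*I*√22)² + 199/18) + 16480 = (-88 + 199/18) + 16480 = -1385/18 + 16480 = 295255/18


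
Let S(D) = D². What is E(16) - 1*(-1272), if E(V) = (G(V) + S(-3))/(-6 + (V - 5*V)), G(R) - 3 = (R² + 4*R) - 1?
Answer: 88709/70 ≈ 1267.3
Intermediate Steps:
G(R) = 2 + R² + 4*R (G(R) = 3 + ((R² + 4*R) - 1) = 3 + (-1 + R² + 4*R) = 2 + R² + 4*R)
E(V) = (11 + V² + 4*V)/(-6 - 4*V) (E(V) = ((2 + V² + 4*V) + (-3)²)/(-6 + (V - 5*V)) = ((2 + V² + 4*V) + 9)/(-6 - 4*V) = (11 + V² + 4*V)/(-6 - 4*V))
E(16) - 1*(-1272) = (-11 - 1*16² - 4*16)/(2*(3 + 2*16)) - 1*(-1272) = (-11 - 1*256 - 64)/(2*(3 + 32)) + 1272 = (½)*(-11 - 256 - 64)/35 + 1272 = (½)*(1/35)*(-331) + 1272 = -331/70 + 1272 = 88709/70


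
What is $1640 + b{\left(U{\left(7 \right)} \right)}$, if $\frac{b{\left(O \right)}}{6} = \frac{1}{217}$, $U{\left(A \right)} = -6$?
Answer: $\frac{355886}{217} \approx 1640.0$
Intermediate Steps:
$b{\left(O \right)} = \frac{6}{217}$
$1640 + b{\left(U{\left(7 \right)} \right)} = 1640 + \frac{6}{217} = \frac{355886}{217}$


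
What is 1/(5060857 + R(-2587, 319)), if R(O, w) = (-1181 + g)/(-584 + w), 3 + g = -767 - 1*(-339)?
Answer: 265/1341128717 ≈ 1.9759e-7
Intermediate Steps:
g = -431 (g = -3 + (-767 - 1*(-339)) = -3 + (-767 + 339) = -3 - 428 = -431)
R(O, w) = -1612/(-584 + w) (R(O, w) = (-1181 - 431)/(-584 + w) = -1612/(-584 + w))
1/(5060857 + R(-2587, 319)) = 1/(5060857 - 1612/(-584 + 319)) = 1/(5060857 - 1612/(-265)) = 1/(5060857 - 1612*(-1/265)) = 1/(5060857 + 1612/265) = 1/(1341128717/265) = 265/1341128717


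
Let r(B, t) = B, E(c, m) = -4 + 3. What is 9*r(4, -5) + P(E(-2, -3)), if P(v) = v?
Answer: 35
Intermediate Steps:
E(c, m) = -1
9*r(4, -5) + P(E(-2, -3)) = 9*4 - 1 = 36 - 1 = 35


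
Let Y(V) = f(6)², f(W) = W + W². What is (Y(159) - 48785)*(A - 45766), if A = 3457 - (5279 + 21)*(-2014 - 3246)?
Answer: -1308862026511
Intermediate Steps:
Y(V) = 1764 (Y(V) = (6*(1 + 6))² = (6*7)² = 42² = 1764)
A = 27881457 (A = 3457 - 5300*(-5260) = 3457 - 1*(-27878000) = 3457 + 27878000 = 27881457)
(Y(159) - 48785)*(A - 45766) = (1764 - 48785)*(27881457 - 45766) = -47021*27835691 = -1308862026511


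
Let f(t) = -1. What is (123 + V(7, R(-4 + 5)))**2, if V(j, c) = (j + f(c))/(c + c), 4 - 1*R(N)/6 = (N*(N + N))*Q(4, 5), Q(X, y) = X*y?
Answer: 78411025/5184 ≈ 15126.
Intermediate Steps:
R(N) = 24 - 240*N**2 (R(N) = 24 - 6*N*(N + N)*4*5 = 24 - 6*N*(2*N)*20 = 24 - 6*2*N**2*20 = 24 - 240*N**2)
V(j, c) = (-1 + j)/(2*c) (V(j, c) = (j - 1)/(c + c) = (-1 + j)/((2*c)) = (-1 + j)*(1/(2*c)) = (-1 + j)/(2*c))
(123 + V(7, R(-4 + 5)))**2 = (123 + (-1 + 7)/(2*(24 - 240*(-4 + 5)**2)))**2 = (123 + (1/2)*6/(24 - 240*1**2))**2 = (123 + (1/2)*6/(24 - 240*1))**2 = (123 + (1/2)*6/(24 - 240))**2 = (123 + (1/2)*6/(-216))**2 = (123 + (1/2)*(-1/216)*6)**2 = (123 - 1/72)**2 = (8855/72)**2 = 78411025/5184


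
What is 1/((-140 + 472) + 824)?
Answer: 1/1156 ≈ 0.00086505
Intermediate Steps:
1/((-140 + 472) + 824) = 1/(332 + 824) = 1/1156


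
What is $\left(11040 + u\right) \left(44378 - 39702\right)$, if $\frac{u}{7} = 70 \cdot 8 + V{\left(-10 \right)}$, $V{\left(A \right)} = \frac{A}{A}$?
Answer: $69985692$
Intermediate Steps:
$V{\left(A \right)} = 1$
$u = 3927$ ($u = 7 \left(70 \cdot 8 + 1\right) = 7 \left(560 + 1\right) = 7 \cdot 561 = 3927$)
$\left(11040 + u\right) \left(44378 - 39702\right) = \left(11040 + 3927\right) \left(44378 - 39702\right) = 14967 \cdot 4676 = 69985692$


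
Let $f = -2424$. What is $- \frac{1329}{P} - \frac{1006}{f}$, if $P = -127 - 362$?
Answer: $\frac{618905}{197556} \approx 3.1328$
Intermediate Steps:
$P = -489$
$- \frac{1329}{P} - \frac{1006}{f} = - \frac{1329}{-489} - \frac{1006}{-2424} = \left(-1329\right) \left(- \frac{1}{489}\right) - - \frac{503}{1212} = \frac{443}{163} + \frac{503}{1212} = \frac{618905}{197556}$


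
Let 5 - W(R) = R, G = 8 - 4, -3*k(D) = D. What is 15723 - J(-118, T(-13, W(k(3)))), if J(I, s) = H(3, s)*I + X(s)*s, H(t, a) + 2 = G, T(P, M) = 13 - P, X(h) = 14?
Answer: 15595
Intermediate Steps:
k(D) = -D/3
G = 4
W(R) = 5 - R
H(t, a) = 2 (H(t, a) = -2 + 4 = 2)
J(I, s) = 2*I + 14*s
15723 - J(-118, T(-13, W(k(3)))) = 15723 - (2*(-118) + 14*(13 - 1*(-13))) = 15723 - (-236 + 14*(13 + 13)) = 15723 - (-236 + 14*26) = 15723 - (-236 + 364) = 15723 - 1*128 = 15723 - 128 = 15595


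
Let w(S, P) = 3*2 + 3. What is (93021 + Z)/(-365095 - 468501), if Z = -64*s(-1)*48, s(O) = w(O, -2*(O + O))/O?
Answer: -120669/833596 ≈ -0.14476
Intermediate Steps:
w(S, P) = 9 (w(S, P) = 6 + 3 = 9)
s(O) = 9/O
Z = 27648 (Z = -576/(-1)*48 = -576*(-1)*48 = -64*(-9)*48 = 576*48 = 27648)
(93021 + Z)/(-365095 - 468501) = (93021 + 27648)/(-365095 - 468501) = 120669/(-833596) = 120669*(-1/833596) = -120669/833596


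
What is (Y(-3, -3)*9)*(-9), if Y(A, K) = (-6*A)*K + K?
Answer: 4617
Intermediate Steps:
Y(A, K) = K - 6*A*K (Y(A, K) = -6*A*K + K = K - 6*A*K)
(Y(-3, -3)*9)*(-9) = (-3*(1 - 6*(-3))*9)*(-9) = (-3*(1 + 18)*9)*(-9) = (-3*19*9)*(-9) = -57*9*(-9) = -513*(-9) = 4617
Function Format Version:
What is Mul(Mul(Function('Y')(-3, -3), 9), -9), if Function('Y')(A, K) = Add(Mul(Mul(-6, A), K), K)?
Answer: 4617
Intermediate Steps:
Function('Y')(A, K) = Add(K, Mul(-6, A, K)) (Function('Y')(A, K) = Add(Mul(-6, A, K), K) = Add(K, Mul(-6, A, K)))
Mul(Mul(Function('Y')(-3, -3), 9), -9) = Mul(Mul(Mul(-3, Add(1, Mul(-6, -3))), 9), -9) = Mul(Mul(Mul(-3, Add(1, 18)), 9), -9) = Mul(Mul(Mul(-3, 19), 9), -9) = Mul(Mul(-57, 9), -9) = Mul(-513, -9) = 4617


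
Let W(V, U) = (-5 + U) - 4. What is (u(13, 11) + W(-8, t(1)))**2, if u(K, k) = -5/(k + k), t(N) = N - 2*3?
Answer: 97969/484 ≈ 202.42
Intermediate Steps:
t(N) = -6 + N (t(N) = N - 6 = -6 + N)
u(K, k) = -5/(2*k) (u(K, k) = -5*1/(2*k) = -5/(2*k))
W(V, U) = -9 + U
(u(13, 11) + W(-8, t(1)))**2 = (-5/2/11 + (-9 + (-6 + 1)))**2 = (-5/2*1/11 + (-9 - 5))**2 = (-5/22 - 14)**2 = (-313/22)**2 = 97969/484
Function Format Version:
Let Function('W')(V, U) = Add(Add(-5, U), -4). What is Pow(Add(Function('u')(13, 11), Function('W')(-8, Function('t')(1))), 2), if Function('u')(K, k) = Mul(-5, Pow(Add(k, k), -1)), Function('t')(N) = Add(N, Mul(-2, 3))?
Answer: Rational(97969, 484) ≈ 202.42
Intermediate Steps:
Function('t')(N) = Add(-6, N) (Function('t')(N) = Add(N, -6) = Add(-6, N))
Function('u')(K, k) = Mul(Rational(-5, 2), Pow(k, -1)) (Function('u')(K, k) = Mul(-5, Pow(Mul(2, k), -1)) = Mul(-5, Mul(Rational(1, 2), Pow(k, -1))) = Mul(Rational(-5, 2), Pow(k, -1)))
Function('W')(V, U) = Add(-9, U)
Pow(Add(Function('u')(13, 11), Function('W')(-8, Function('t')(1))), 2) = Pow(Add(Mul(Rational(-5, 2), Pow(11, -1)), Add(-9, Add(-6, 1))), 2) = Pow(Add(Mul(Rational(-5, 2), Rational(1, 11)), Add(-9, -5)), 2) = Pow(Add(Rational(-5, 22), -14), 2) = Pow(Rational(-313, 22), 2) = Rational(97969, 484)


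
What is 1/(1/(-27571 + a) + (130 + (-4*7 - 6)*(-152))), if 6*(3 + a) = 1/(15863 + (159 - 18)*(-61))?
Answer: 1201454327/6365304980874 ≈ 0.00018875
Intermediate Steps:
a = -130715/43572 (a = -3 + 1/(6*(15863 + (159 - 18)*(-61))) = -3 + 1/(6*(15863 + 141*(-61))) = -3 + 1/(6*(15863 - 8601)) = -3 + (1/6)/7262 = -3 + (1/6)*(1/7262) = -3 + 1/43572 = -130715/43572 ≈ -3.0000)
1/(1/(-27571 + a) + (130 + (-4*7 - 6)*(-152))) = 1/(1/(-27571 - 130715/43572) + (130 + (-4*7 - 6)*(-152))) = 1/(1/(-1201454327/43572) + (130 + (-28 - 6)*(-152))) = 1/(-43572/1201454327 + (130 - 34*(-152))) = 1/(-43572/1201454327 + (130 + 5168)) = 1/(-43572/1201454327 + 5298) = 1/(6365304980874/1201454327) = 1201454327/6365304980874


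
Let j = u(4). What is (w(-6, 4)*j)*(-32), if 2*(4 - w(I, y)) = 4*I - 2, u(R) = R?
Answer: -2176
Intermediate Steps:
w(I, y) = 5 - 2*I (w(I, y) = 4 - (4*I - 2)/2 = 4 - (-2 + 4*I)/2 = 4 + (1 - 2*I) = 5 - 2*I)
j = 4
(w(-6, 4)*j)*(-32) = ((5 - 2*(-6))*4)*(-32) = ((5 + 12)*4)*(-32) = (17*4)*(-32) = 68*(-32) = -2176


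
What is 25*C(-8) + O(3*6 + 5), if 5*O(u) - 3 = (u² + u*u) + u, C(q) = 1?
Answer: 1209/5 ≈ 241.80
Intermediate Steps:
O(u) = ⅗ + u/5 + 2*u²/5 (O(u) = ⅗ + ((u² + u*u) + u)/5 = ⅗ + ((u² + u²) + u)/5 = ⅗ + (2*u² + u)/5 = ⅗ + (u + 2*u²)/5 = ⅗ + (u/5 + 2*u²/5) = ⅗ + u/5 + 2*u²/5)
25*C(-8) + O(3*6 + 5) = 25*1 + (⅗ + (3*6 + 5)/5 + 2*(3*6 + 5)²/5) = 25 + (⅗ + (18 + 5)/5 + 2*(18 + 5)²/5) = 25 + (⅗ + (⅕)*23 + (⅖)*23²) = 25 + (⅗ + 23/5 + (⅖)*529) = 25 + (⅗ + 23/5 + 1058/5) = 25 + 1084/5 = 1209/5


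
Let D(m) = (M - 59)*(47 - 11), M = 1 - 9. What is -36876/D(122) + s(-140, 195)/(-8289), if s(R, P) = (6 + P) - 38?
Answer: 8479778/555363 ≈ 15.269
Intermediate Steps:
M = -8
s(R, P) = -32 + P
D(m) = -2412 (D(m) = (-8 - 59)*(47 - 11) = -67*36 = -2412)
-36876/D(122) + s(-140, 195)/(-8289) = -36876/(-2412) + (-32 + 195)/(-8289) = -36876*(-1/2412) + 163*(-1/8289) = 3073/201 - 163/8289 = 8479778/555363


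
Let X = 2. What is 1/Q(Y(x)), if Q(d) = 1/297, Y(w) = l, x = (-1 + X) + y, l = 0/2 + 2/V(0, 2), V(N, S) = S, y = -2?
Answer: 297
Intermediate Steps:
l = 1 (l = 0/2 + 2/2 = 0*(½) + 2*(½) = 0 + 1 = 1)
x = -1 (x = (-1 + 2) - 2 = 1 - 2 = -1)
Y(w) = 1
Q(d) = 1/297
1/Q(Y(x)) = 1/(1/297) = 297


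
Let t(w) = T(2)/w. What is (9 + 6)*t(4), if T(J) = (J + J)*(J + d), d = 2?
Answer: 60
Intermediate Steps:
T(J) = 2*J*(2 + J) (T(J) = (J + J)*(J + 2) = (2*J)*(2 + J) = 2*J*(2 + J))
t(w) = 16/w (t(w) = (2*2*(2 + 2))/w = (2*2*4)/w = 16/w)
(9 + 6)*t(4) = (9 + 6)*(16/4) = 15*(16*(¼)) = 15*4 = 60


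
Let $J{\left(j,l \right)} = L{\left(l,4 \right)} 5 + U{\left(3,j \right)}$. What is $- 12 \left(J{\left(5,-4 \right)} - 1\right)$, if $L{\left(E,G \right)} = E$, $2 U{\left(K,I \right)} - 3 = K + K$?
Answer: $198$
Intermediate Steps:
$U{\left(K,I \right)} = \frac{3}{2} + K$ ($U{\left(K,I \right)} = \frac{3}{2} + \frac{K + K}{2} = \frac{3}{2} + \frac{2 K}{2} = \frac{3}{2} + K$)
$J{\left(j,l \right)} = \frac{9}{2} + 5 l$ ($J{\left(j,l \right)} = l 5 + \left(\frac{3}{2} + 3\right) = 5 l + \frac{9}{2} = \frac{9}{2} + 5 l$)
$- 12 \left(J{\left(5,-4 \right)} - 1\right) = - 12 \left(\left(\frac{9}{2} + 5 \left(-4\right)\right) - 1\right) = - 12 \left(\left(\frac{9}{2} - 20\right) - 1\right) = - 12 \left(- \frac{31}{2} - 1\right) = \left(-12\right) \left(- \frac{33}{2}\right) = 198$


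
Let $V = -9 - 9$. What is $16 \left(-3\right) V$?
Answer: $864$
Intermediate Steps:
$V = -18$ ($V = -9 - 9 = -18$)
$16 \left(-3\right) V = 16 \left(-3\right) \left(-18\right) = \left(-48\right) \left(-18\right) = 864$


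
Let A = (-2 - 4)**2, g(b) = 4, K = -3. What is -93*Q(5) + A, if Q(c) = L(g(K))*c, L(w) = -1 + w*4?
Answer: -6939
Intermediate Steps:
L(w) = -1 + 4*w
Q(c) = 15*c (Q(c) = (-1 + 4*4)*c = (-1 + 16)*c = 15*c)
A = 36 (A = (-6)**2 = 36)
-93*Q(5) + A = -1395*5 + 36 = -93*75 + 36 = -6975 + 36 = -6939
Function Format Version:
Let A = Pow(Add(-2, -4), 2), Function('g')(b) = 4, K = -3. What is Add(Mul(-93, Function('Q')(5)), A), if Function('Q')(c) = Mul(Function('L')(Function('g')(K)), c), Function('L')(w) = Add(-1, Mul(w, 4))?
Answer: -6939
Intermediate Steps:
Function('L')(w) = Add(-1, Mul(4, w))
Function('Q')(c) = Mul(15, c) (Function('Q')(c) = Mul(Add(-1, Mul(4, 4)), c) = Mul(Add(-1, 16), c) = Mul(15, c))
A = 36 (A = Pow(-6, 2) = 36)
Add(Mul(-93, Function('Q')(5)), A) = Add(Mul(-93, Mul(15, 5)), 36) = Add(Mul(-93, 75), 36) = Add(-6975, 36) = -6939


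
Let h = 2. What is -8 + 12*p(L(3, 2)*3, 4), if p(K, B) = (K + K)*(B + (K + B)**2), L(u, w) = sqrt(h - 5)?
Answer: -5192 - 504*I*sqrt(3) ≈ -5192.0 - 872.95*I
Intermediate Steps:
L(u, w) = I*sqrt(3) (L(u, w) = sqrt(2 - 5) = sqrt(-3) = I*sqrt(3))
p(K, B) = 2*K*(B + (B + K)**2) (p(K, B) = (2*K)*(B + (B + K)**2) = 2*K*(B + (B + K)**2))
-8 + 12*p(L(3, 2)*3, 4) = -8 + 12*(2*((I*sqrt(3))*3)*(4 + (4 + (I*sqrt(3))*3)**2)) = -8 + 12*(2*(3*I*sqrt(3))*(4 + (4 + 3*I*sqrt(3))**2)) = -8 + 12*(6*I*sqrt(3)*(4 + (4 + 3*I*sqrt(3))**2)) = -8 + 72*I*sqrt(3)*(4 + (4 + 3*I*sqrt(3))**2)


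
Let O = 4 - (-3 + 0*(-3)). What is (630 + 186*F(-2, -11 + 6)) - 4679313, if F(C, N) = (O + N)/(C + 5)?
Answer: -4678559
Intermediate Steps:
O = 7 (O = 4 - (-3 + 0) = 4 - 1*(-3) = 4 + 3 = 7)
F(C, N) = (7 + N)/(5 + C) (F(C, N) = (7 + N)/(C + 5) = (7 + N)/(5 + C))
(630 + 186*F(-2, -11 + 6)) - 4679313 = (630 + 186*((7 + (-11 + 6))/(5 - 2))) - 4679313 = (630 + 186*((7 - 5)/3)) - 4679313 = (630 + 186*((⅓)*2)) - 4679313 = (630 + 186*(⅔)) - 4679313 = (630 + 124) - 4679313 = 754 - 4679313 = -4678559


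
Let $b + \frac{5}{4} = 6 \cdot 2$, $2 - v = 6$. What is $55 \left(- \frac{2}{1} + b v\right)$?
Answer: $-2475$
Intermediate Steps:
$v = -4$ ($v = 2 - 6 = -4$)
$b = \frac{43}{4}$ ($b = - \frac{5}{4} + 6 \cdot 2 = - \frac{5}{4} + 12 = \frac{43}{4} \approx 10.75$)
$55 \left(- \frac{2}{1} + b v\right) = 55 \left(- \frac{2}{1} + \frac{43}{4} \left(-4\right)\right) = 55 \left(\left(-2\right) 1 - 43\right) = 55 \left(-2 - 43\right) = 55 \left(-45\right) = -2475$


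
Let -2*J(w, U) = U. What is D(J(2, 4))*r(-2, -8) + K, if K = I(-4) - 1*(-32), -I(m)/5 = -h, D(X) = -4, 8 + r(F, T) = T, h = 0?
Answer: 96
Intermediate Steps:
r(F, T) = -8 + T
J(w, U) = -U/2
I(m) = 0 (I(m) = -(-5)*0 = -5*0 = 0)
K = 32 (K = 0 - 1*(-32) = 0 + 32 = 32)
D(J(2, 4))*r(-2, -8) + K = -4*(-8 - 8) + 32 = -4*(-16) + 32 = 64 + 32 = 96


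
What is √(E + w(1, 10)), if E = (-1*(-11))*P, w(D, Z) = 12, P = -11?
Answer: I*√109 ≈ 10.44*I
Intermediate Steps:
E = -121 (E = -1*(-11)*(-11) = 11*(-11) = -121)
√(E + w(1, 10)) = √(-121 + 12) = √(-109) = I*√109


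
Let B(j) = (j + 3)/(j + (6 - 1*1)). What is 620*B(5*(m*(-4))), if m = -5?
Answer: 12772/21 ≈ 608.19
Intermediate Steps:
B(j) = (3 + j)/(5 + j) (B(j) = (3 + j)/(j + (6 - 1)) = (3 + j)/(j + 5) = (3 + j)/(5 + j))
620*B(5*(m*(-4))) = 620*((3 + 5*(-5*(-4)))/(5 + 5*(-5*(-4)))) = 620*((3 + 5*20)/(5 + 5*20)) = 620*((3 + 100)/(5 + 100)) = 620*(103/105) = 12772/21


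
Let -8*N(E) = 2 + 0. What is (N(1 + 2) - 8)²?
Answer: 1089/16 ≈ 68.063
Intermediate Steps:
N(E) = -¼ (N(E) = -(2 + 0)/8 = -⅛*2 = -¼)
(N(1 + 2) - 8)² = (-¼ - 8)² = (-33/4)² = 1089/16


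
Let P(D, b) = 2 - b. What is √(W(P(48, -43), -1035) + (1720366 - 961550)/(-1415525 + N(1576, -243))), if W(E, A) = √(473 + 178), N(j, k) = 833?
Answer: √(-7454798088 + 13898287881*√651)/117891 ≈ 4.9978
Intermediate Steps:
W(E, A) = √651
√(W(P(48, -43), -1035) + (1720366 - 961550)/(-1415525 + N(1576, -243))) = √(√651 + (1720366 - 961550)/(-1415525 + 833)) = √(√651 + 758816/(-1414692)) = √(√651 + 758816*(-1/1414692)) = √(√651 - 189704/353673) = √(-189704/353673 + √651)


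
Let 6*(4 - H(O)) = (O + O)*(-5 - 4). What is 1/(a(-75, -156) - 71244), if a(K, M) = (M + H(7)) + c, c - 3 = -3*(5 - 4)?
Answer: -1/71375 ≈ -1.4011e-5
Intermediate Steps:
c = 0 (c = 3 - 3*(5 - 4) = 3 - 3*1 = 3 - 3 = 0)
H(O) = 4 + 3*O (H(O) = 4 - (O + O)*(-5 - 4)/6 = 4 - 2*O*(-9)/6 = 4 - (-3)*O = 4 + 3*O)
a(K, M) = 25 + M (a(K, M) = (M + (4 + 3*7)) + 0 = (M + (4 + 21)) + 0 = (M + 25) + 0 = (25 + M) + 0 = 25 + M)
1/(a(-75, -156) - 71244) = 1/((25 - 156) - 71244) = 1/(-131 - 71244) = 1/(-71375) = -1/71375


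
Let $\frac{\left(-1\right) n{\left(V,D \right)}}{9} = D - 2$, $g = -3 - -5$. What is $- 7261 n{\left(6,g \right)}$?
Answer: $0$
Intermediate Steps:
$g = 2$ ($g = -3 + 5 = 2$)
$n{\left(V,D \right)} = 18 - 9 D$ ($n{\left(V,D \right)} = - 9 \left(D - 2\right) = - 9 \left(-2 + D\right) = 18 - 9 D$)
$- 7261 n{\left(6,g \right)} = - 7261 \left(18 - 18\right) = \left(-7261\right) 0 = 0$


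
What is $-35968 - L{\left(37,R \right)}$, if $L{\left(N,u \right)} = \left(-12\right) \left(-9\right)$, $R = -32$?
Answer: $-36076$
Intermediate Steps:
$L{\left(N,u \right)} = 108$
$-35968 - L{\left(37,R \right)} = -35968 - 108 = -36076$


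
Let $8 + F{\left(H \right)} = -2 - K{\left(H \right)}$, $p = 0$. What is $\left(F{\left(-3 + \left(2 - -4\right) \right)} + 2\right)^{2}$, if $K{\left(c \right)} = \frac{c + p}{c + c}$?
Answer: $\frac{289}{4} \approx 72.25$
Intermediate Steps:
$K{\left(c \right)} = \frac{1}{2}$ ($K{\left(c \right)} = \frac{c + 0}{c + c} = \frac{c}{2 c} = c \frac{1}{2 c} = \frac{1}{2}$)
$F{\left(H \right)} = - \frac{21}{2}$ ($F{\left(H \right)} = -8 - \frac{5}{2} = - \frac{21}{2}$)
$\left(F{\left(-3 + \left(2 - -4\right) \right)} + 2\right)^{2} = \left(- \frac{21}{2} + 2\right)^{2} = \left(- \frac{17}{2}\right)^{2} = \frac{289}{4}$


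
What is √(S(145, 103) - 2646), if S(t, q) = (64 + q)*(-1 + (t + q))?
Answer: √38603 ≈ 196.48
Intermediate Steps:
S(t, q) = (64 + q)*(-1 + q + t) (S(t, q) = (64 + q)*(-1 + (q + t)) = (64 + q)*(-1 + q + t))
√(S(145, 103) - 2646) = √((-64 + 103² + 63*103 + 64*145 + 103*145) - 2646) = √((-64 + 10609 + 6489 + 9280 + 14935) - 2646) = √(41249 - 2646) = √38603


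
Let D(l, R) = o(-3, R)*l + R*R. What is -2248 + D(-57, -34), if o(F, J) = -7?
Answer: -693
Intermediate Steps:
D(l, R) = R**2 - 7*l (D(l, R) = -7*l + R*R = -7*l + R**2 = R**2 - 7*l)
-2248 + D(-57, -34) = -2248 + ((-34)**2 - 7*(-57)) = -2248 + (1156 + 399) = -2248 + 1555 = -693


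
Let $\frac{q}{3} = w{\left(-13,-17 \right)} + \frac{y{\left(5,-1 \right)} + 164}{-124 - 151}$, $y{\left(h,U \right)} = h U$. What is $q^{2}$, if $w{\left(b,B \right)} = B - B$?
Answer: $\frac{227529}{75625} \approx 3.0086$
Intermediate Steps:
$y{\left(h,U \right)} = U h$
$w{\left(b,B \right)} = 0$
$q = - \frac{477}{275}$ ($q = 3 \left(0 + \frac{\left(-1\right) 5 + 164}{-124 - 151}\right) = 3 \left(0 + \frac{-5 + 164}{-275}\right) = 3 \left(0 + 159 \left(- \frac{1}{275}\right)\right) = 3 \left(0 - \frac{159}{275}\right) = 3 \left(- \frac{159}{275}\right) = - \frac{477}{275} \approx -1.7345$)
$q^{2} = \left(- \frac{477}{275}\right)^{2} = \frac{227529}{75625}$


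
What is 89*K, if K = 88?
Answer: 7832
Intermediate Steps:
89*K = 89*88 = 7832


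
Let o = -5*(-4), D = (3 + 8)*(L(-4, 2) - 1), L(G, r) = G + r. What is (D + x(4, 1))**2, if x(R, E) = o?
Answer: 169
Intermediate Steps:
D = -33 (D = (3 + 8)*((-4 + 2) - 1) = 11*(-2 - 1) = 11*(-3) = -33)
o = 20
x(R, E) = 20
(D + x(4, 1))**2 = (-33 + 20)**2 = (-13)**2 = 169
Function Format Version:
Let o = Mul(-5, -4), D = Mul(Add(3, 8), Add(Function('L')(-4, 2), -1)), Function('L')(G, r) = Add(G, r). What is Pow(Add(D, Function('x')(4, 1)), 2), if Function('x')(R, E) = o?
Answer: 169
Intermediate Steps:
D = -33 (D = Mul(Add(3, 8), Add(Add(-4, 2), -1)) = Mul(11, Add(-2, -1)) = Mul(11, -3) = -33)
o = 20
Function('x')(R, E) = 20
Pow(Add(D, Function('x')(4, 1)), 2) = Pow(Add(-33, 20), 2) = Pow(-13, 2) = 169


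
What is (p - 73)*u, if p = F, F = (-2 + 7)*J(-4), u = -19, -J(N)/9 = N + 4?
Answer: 1387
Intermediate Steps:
J(N) = -36 - 9*N (J(N) = -9*(N + 4) = -9*(4 + N) = -36 - 9*N)
F = 0 (F = (-2 + 7)*(-36 - 9*(-4)) = 5*(-36 + 36) = 5*0 = 0)
p = 0
(p - 73)*u = (0 - 73)*(-19) = -73*(-19) = 1387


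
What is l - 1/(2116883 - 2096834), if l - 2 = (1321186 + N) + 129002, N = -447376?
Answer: 20105417885/20049 ≈ 1.0028e+6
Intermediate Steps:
l = 1002814 (l = 2 + ((1321186 - 447376) + 129002) = 2 + (873810 + 129002) = 2 + 1002812 = 1002814)
l - 1/(2116883 - 2096834) = 1002814 - 1/(2116883 - 2096834) = 1002814 - 1/20049 = 20105417885/20049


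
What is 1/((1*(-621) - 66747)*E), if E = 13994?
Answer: -1/942747792 ≈ -1.0607e-9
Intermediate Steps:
1/((1*(-621) - 66747)*E) = 1/((1*(-621) - 66747)*13994) = (1/13994)/(-621 - 66747) = (1/13994)/(-67368) = -1/67368*1/13994 = -1/942747792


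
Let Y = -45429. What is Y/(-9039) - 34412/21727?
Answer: 225328605/65463451 ≈ 3.4421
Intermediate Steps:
Y/(-9039) - 34412/21727 = -45429/(-9039) - 34412/21727 = -45429*(-1/9039) - 34412*1/21727 = 15143/3013 - 34412/21727 = 225328605/65463451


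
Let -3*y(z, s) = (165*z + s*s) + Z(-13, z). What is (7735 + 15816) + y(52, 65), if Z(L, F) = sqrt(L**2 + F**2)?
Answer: 57848/3 - 13*sqrt(17)/3 ≈ 19265.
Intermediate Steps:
Z(L, F) = sqrt(F**2 + L**2)
y(z, s) = -55*z - s**2/3 - sqrt(169 + z**2)/3 (y(z, s) = -((165*z + s*s) + sqrt(z**2 + (-13)**2))/3 = -((165*z + s**2) + sqrt(z**2 + 169))/3 = -((s**2 + 165*z) + sqrt(169 + z**2))/3 = -(s**2 + sqrt(169 + z**2) + 165*z)/3 = -55*z - s**2/3 - sqrt(169 + z**2)/3)
(7735 + 15816) + y(52, 65) = (7735 + 15816) + (-55*52 - 1/3*65**2 - sqrt(169 + 52**2)/3) = 23551 + (-2860 - 1/3*4225 - sqrt(169 + 2704)/3) = 23551 + (-2860 - 4225/3 - 13*sqrt(17)/3) = 23551 + (-12805/3 - 13*sqrt(17)/3) = 57848/3 - 13*sqrt(17)/3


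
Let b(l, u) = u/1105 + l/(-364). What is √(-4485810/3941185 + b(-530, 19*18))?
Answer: √551979635846208710/938002030 ≈ 0.79206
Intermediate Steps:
b(l, u) = -l/364 + u/1105 (b(l, u) = u*(1/1105) + l*(-1/364) = u/1105 - l/364 = -l/364 + u/1105)
√(-4485810/3941185 + b(-530, 19*18)) = √(-4485810/3941185 + (-1/364*(-530) + (19*18)/1105)) = √(-4485810*1/3941185 + (265/182 + (1/1105)*342)) = √(-897162/788237 + (265/182 + 342/1105)) = √(-897162/788237 + 2101/1190) = √(588463157/938002030) = √551979635846208710/938002030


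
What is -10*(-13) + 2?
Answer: 132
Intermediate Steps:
-10*(-13) + 2 = 130 + 2 = 132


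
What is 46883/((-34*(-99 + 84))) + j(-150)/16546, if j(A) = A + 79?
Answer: 193922477/2109615 ≈ 91.923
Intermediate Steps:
j(A) = 79 + A
46883/((-34*(-99 + 84))) + j(-150)/16546 = 46883/((-34*(-99 + 84))) + (79 - 150)/16546 = 46883/((-34*(-15))) - 71*1/16546 = 46883/510 - 71/16546 = 193922477/2109615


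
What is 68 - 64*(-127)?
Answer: 8196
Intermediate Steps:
68 - 64*(-127) = 68 + 8128 = 8196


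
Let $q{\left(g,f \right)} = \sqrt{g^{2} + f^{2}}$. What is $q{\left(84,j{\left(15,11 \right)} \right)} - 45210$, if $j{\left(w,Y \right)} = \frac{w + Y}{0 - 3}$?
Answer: $-45210 + \frac{2 \sqrt{16045}}{3} \approx -45126.0$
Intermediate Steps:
$j{\left(w,Y \right)} = - \frac{Y}{3} - \frac{w}{3}$ ($j{\left(w,Y \right)} = \frac{Y + w}{-3} = \left(Y + w\right) \left(- \frac{1}{3}\right) = - \frac{Y}{3} - \frac{w}{3}$)
$q{\left(g,f \right)} = \sqrt{f^{2} + g^{2}}$
$q{\left(84,j{\left(15,11 \right)} \right)} - 45210 = \sqrt{\left(\left(- \frac{1}{3}\right) 11 - 5\right)^{2} + 84^{2}} - 45210 = \sqrt{\left(- \frac{11}{3} - 5\right)^{2} + 7056} - 45210 = \sqrt{\left(- \frac{26}{3}\right)^{2} + 7056} - 45210 = \sqrt{\frac{676}{9} + 7056} - 45210 = \sqrt{\frac{64180}{9}} - 45210 = \frac{2 \sqrt{16045}}{3} - 45210 = -45210 + \frac{2 \sqrt{16045}}{3}$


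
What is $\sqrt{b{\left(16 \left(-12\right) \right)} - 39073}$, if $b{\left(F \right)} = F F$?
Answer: $47 i \approx 47.0 i$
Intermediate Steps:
$b{\left(F \right)} = F^{2}$
$\sqrt{b{\left(16 \left(-12\right) \right)} - 39073} = \sqrt{\left(16 \left(-12\right)\right)^{2} - 39073} = \sqrt{\left(-192\right)^{2} - 39073} = \sqrt{36864 - 39073} = \sqrt{-2209} = 47 i$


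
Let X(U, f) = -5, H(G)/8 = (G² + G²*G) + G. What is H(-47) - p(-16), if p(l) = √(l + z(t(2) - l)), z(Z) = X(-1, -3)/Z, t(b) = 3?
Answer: -813288 - I*√5871/19 ≈ -8.1329e+5 - 4.0328*I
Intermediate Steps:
H(G) = 8*G + 8*G² + 8*G³ (H(G) = 8*((G² + G²*G) + G) = 8*((G² + G³) + G) = 8*(G + G² + G³) = 8*G + 8*G² + 8*G³)
z(Z) = -5/Z
p(l) = √(l - 5/(3 - l))
H(-47) - p(-16) = 8*(-47)*(1 - 47 + (-47)²) - √((5 - 16*(-3 - 16))/(-3 - 16)) = 8*(-47)*(1 - 47 + 2209) - √((5 - 16*(-19))/(-19)) = 8*(-47)*2163 - √(-(5 + 304)/19) = -813288 - √(-1/19*309) = -813288 - √(-309/19) = -813288 - I*√5871/19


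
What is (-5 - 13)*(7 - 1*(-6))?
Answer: -234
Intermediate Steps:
(-5 - 13)*(7 - 1*(-6)) = -18*(7 + 6) = -18*13 = -234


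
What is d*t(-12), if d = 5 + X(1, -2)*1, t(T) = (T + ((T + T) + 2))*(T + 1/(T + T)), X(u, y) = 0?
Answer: 24565/12 ≈ 2047.1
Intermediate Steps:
t(T) = (2 + 3*T)*(T + 1/(2*T)) (t(T) = (T + (2*T + 2))*(T + 1/(2*T)) = (T + (2 + 2*T))*(T + 1/(2*T)) = (2 + 3*T)*(T + 1/(2*T)))
d = 5 (d = 5 + 0*1 = 5 + 0 = 5)
d*t(-12) = 5*(3/2 + 1/(-12) + 2*(-12) + 3*(-12)²) = 5*(3/2 - 1/12 - 24 + 3*144) = 5*(3/2 - 1/12 - 24 + 432) = 5*(4913/12) = 24565/12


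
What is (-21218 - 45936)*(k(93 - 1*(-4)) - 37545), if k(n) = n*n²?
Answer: -58768345712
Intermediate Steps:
k(n) = n³
(-21218 - 45936)*(k(93 - 1*(-4)) - 37545) = (-21218 - 45936)*((93 - 1*(-4))³ - 37545) = -67154*((93 + 4)³ - 37545) = -67154*(97³ - 37545) = -67154*(912673 - 37545) = -67154*875128 = -58768345712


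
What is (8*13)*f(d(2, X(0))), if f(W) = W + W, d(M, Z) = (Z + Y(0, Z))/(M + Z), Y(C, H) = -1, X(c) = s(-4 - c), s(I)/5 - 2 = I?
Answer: 286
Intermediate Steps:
s(I) = 10 + 5*I
X(c) = -10 - 5*c (X(c) = 10 + 5*(-4 - c) = 10 + (-20 - 5*c) = -10 - 5*c)
d(M, Z) = (-1 + Z)/(M + Z) (d(M, Z) = (Z - 1)/(M + Z) = (-1 + Z)/(M + Z))
f(W) = 2*W
(8*13)*f(d(2, X(0))) = (8*13)*(2*((-1 + (-10 - 5*0))/(2 + (-10 - 5*0)))) = 104*(2*((-1 + (-10 + 0))/(2 + (-10 + 0)))) = 104*(2*((-1 - 10)/(2 - 10))) = 104*(2*(-11/(-8))) = 104*(2*(-1/8*(-11))) = 104*(2*(11/8)) = 104*(11/4) = 286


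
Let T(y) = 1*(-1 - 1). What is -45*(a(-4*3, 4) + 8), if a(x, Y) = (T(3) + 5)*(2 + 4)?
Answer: -1170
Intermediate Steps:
T(y) = -2 (T(y) = 1*(-2) = -2)
a(x, Y) = 18 (a(x, Y) = (-2 + 5)*(2 + 4) = 3*6 = 18)
-45*(a(-4*3, 4) + 8) = -45*(18 + 8) = -45*26 = -1170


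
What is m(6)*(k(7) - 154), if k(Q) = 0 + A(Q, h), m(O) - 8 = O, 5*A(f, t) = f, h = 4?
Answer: -10682/5 ≈ -2136.4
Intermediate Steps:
A(f, t) = f/5
m(O) = 8 + O
k(Q) = Q/5 (k(Q) = 0 + Q/5 = Q/5)
m(6)*(k(7) - 154) = (8 + 6)*((⅕)*7 - 154) = 14*(7/5 - 154) = 14*(-763/5) = -10682/5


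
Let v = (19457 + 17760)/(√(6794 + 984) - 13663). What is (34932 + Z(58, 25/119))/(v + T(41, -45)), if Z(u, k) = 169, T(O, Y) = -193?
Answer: -641220953004467/3575463778127 + 1306353917*√7778/7150927556254 ≈ -179.32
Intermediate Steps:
v = 37217/(-13663 + √7778) (v = 37217/(√7778 - 13663) = 37217/(-13663 + √7778) ≈ -2.7416)
(34932 + Z(58, 25/119))/(v + T(41, -45)) = (34932 + 169)/((-508495871/186669791 - 37217*√7778/186669791) - 193) = 35101/(-36535765534/186669791 - 37217*√7778/186669791)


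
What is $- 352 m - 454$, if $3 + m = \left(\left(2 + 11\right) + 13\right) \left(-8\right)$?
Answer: $73818$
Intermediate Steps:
$m = -211$ ($m = -3 + \left(\left(2 + 11\right) + 13\right) \left(-8\right) = -3 + \left(13 + 13\right) \left(-8\right) = -3 + 26 \left(-8\right) = -3 - 208 = -211$)
$- 352 m - 454 = \left(-352\right) \left(-211\right) - 454 = 74272 - 454 = 73818$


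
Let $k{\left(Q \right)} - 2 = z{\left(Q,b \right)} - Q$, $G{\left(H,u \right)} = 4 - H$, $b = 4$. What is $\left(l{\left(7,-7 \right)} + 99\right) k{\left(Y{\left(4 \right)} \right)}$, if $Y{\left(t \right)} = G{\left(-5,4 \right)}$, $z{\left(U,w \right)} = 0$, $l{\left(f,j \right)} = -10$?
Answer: $-623$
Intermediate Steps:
$Y{\left(t \right)} = 9$ ($Y{\left(t \right)} = 4 - -5 = 4 + 5 = 9$)
$k{\left(Q \right)} = 2 - Q$ ($k{\left(Q \right)} = 2 + \left(0 - Q\right) = 2 - Q$)
$\left(l{\left(7,-7 \right)} + 99\right) k{\left(Y{\left(4 \right)} \right)} = \left(-10 + 99\right) \left(2 - 9\right) = 89 \left(2 - 9\right) = 89 \left(-7\right) = -623$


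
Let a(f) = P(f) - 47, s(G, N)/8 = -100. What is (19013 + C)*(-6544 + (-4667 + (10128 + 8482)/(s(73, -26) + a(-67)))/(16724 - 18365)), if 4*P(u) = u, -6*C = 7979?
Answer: -786957999237221/6803586 ≈ -1.1567e+8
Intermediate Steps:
C = -7979/6 (C = -⅙*7979 = -7979/6 ≈ -1329.8)
s(G, N) = -800 (s(G, N) = 8*(-100) = -800)
P(u) = u/4
a(f) = -47 + f/4 (a(f) = f/4 - 47 = -47 + f/4)
(19013 + C)*(-6544 + (-4667 + (10128 + 8482)/(s(73, -26) + a(-67)))/(16724 - 18365)) = (19013 - 7979/6)*(-6544 + (-4667 + (10128 + 8482)/(-800 + (-47 + (¼)*(-67))))/(16724 - 18365)) = 106099*(-6544 + (-4667 + 18610/(-800 + (-47 - 67/4)))/(-1641))/6 = 106099*(-6544 + (-4667 + 18610/(-800 - 255/4))*(-1/1641))/6 = 106099*(-6544 + (-4667 + 18610/(-3455/4))*(-1/1641))/6 = 106099*(-6544 + (-4667 + 18610*(-4/3455))*(-1/1641))/6 = 106099*(-6544 + (-4667 - 14888/691)*(-1/1641))/6 = 106099*(-6544 - 3239785/691*(-1/1641))/6 = 106099*(-6544 + 3239785/1133931)/6 = (106099/6)*(-7417204679/1133931) = -786957999237221/6803586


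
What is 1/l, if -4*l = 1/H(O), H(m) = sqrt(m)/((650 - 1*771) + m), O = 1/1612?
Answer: 8*sqrt(403)/195051 ≈ 0.00082337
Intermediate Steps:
O = 1/1612 ≈ 0.00062035
H(m) = sqrt(m)/(-121 + m) (H(m) = sqrt(m)/((650 - 771) + m) = sqrt(m)/(-121 + m))
l = 195051*sqrt(403)/3224 (l = -2*sqrt(403)*(-121 + 1/1612)/4 = -(-195051*sqrt(403)/806)/4 = -(-195051)*sqrt(403)/3224 = 195051*sqrt(403)/3224 ≈ 1214.5)
1/l = 1/(195051*sqrt(403)/3224) = 8*sqrt(403)/195051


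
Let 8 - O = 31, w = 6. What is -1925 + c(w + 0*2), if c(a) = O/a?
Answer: -11573/6 ≈ -1928.8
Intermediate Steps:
O = -23 (O = 8 - 1*31 = 8 - 31 = -23)
c(a) = -23/a
-1925 + c(w + 0*2) = -1925 - 23/(6 + 0*2) = -1925 - 23/(6 + 0) = -1925 - 23/6 = -11573/6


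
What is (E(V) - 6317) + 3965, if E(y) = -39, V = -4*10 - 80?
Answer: -2391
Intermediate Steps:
V = -120 (V = -40 - 80 = -120)
(E(V) - 6317) + 3965 = (-39 - 6317) + 3965 = -6356 + 3965 = -2391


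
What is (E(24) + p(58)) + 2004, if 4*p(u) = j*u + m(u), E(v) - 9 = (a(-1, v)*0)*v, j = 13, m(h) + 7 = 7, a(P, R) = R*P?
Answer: 4403/2 ≈ 2201.5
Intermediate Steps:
a(P, R) = P*R
m(h) = 0 (m(h) = -7 + 7 = 0)
E(v) = 9 (E(v) = 9 + (-v*0)*v = 9 + 0*v = 9 + 0 = 9)
p(u) = 13*u/4 (p(u) = (13*u + 0)/4 = (13*u)/4 = 13*u/4)
(E(24) + p(58)) + 2004 = (9 + (13/4)*58) + 2004 = (9 + 377/2) + 2004 = 395/2 + 2004 = 4403/2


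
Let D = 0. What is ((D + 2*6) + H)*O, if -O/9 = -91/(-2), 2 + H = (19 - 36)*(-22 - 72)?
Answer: -658476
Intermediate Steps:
H = 1596 (H = -2 + (19 - 36)*(-22 - 72) = -2 - 17*(-94) = -2 + 1598 = 1596)
O = -819/2 (O = -(-819)/(-2) = -(-819)*(-1)/2 = -9*91/2 = -819/2 ≈ -409.50)
((D + 2*6) + H)*O = ((0 + 2*6) + 1596)*(-819/2) = ((0 + 12) + 1596)*(-819/2) = (12 + 1596)*(-819/2) = 1608*(-819/2) = -658476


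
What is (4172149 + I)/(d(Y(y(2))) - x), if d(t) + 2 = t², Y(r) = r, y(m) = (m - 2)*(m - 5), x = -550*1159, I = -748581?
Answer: 427946/79681 ≈ 5.3707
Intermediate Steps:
x = -637450
y(m) = (-5 + m)*(-2 + m) (y(m) = (-2 + m)*(-5 + m) = (-5 + m)*(-2 + m))
d(t) = -2 + t²
(4172149 + I)/(d(Y(y(2))) - x) = (4172149 - 748581)/((-2 + (10 + 2² - 7*2)²) - 1*(-637450)) = 3423568/((-2 + (10 + 4 - 14)²) + 637450) = 3423568/((-2 + 0²) + 637450) = 3423568/((-2 + 0) + 637450) = 3423568/(-2 + 637450) = 3423568/637448 = 3423568*(1/637448) = 427946/79681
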